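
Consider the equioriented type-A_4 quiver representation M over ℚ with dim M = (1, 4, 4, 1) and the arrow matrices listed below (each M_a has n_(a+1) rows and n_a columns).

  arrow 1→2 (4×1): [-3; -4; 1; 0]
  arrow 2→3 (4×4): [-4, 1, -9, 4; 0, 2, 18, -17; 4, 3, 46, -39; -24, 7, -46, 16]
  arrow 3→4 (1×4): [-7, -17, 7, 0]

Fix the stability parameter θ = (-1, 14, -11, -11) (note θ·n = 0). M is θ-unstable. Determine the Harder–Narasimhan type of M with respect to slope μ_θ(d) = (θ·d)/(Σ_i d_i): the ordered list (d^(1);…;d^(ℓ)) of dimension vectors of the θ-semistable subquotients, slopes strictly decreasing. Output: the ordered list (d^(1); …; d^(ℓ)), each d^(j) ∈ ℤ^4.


Barcode: M ≅ I[1,4], I[2,3]^3. HN layers by μ_θ (2 steps, strictly decreasing):
  μ^(1)=3/2; μ^(2)=-9/4

((0, 3, 3, 0); (1, 1, 1, 1))


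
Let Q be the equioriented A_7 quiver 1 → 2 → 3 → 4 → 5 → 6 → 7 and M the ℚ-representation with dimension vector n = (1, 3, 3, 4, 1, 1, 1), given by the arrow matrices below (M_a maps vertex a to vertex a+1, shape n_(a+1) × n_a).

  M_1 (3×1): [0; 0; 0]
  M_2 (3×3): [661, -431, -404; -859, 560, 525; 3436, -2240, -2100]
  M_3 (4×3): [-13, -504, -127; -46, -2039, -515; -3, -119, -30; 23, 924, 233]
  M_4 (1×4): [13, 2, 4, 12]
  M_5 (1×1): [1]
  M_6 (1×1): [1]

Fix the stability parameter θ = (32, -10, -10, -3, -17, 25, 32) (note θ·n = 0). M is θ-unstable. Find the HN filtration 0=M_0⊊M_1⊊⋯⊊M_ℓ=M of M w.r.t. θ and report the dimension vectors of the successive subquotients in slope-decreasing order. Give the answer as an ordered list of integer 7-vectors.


Interval decomposition of M: I[1,1], I[2,2], I[2,4], I[2,7], I[3,4], I[4,4].
HN type (ℓ=4): μ^(1)=32; μ^(2)=25; μ^(3)=-3; μ^(4)=-10

((1, 0, 0, 0, 0, 0, 1); (0, 0, 0, 0, 0, 1, 0); (0, 0, 0, 3, 0, 0, 0); (0, 3, 3, 1, 1, 0, 0))


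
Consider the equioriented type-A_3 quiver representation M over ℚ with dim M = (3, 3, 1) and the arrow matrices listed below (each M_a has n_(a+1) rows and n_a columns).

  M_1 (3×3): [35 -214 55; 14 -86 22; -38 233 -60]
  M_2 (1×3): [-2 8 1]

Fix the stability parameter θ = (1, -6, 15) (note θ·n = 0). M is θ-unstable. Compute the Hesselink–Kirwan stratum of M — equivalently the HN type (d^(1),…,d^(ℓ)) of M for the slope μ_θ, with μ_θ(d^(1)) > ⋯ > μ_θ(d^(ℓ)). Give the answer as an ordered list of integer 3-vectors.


Via rank(M_{q-1}∘⋯∘M_p): M ≅ I[1,2]^2, I[1,3].
μ_θ-semistable layers: μ^(1)=15; μ^(2)=-5/2

((0, 0, 1); (3, 3, 0))


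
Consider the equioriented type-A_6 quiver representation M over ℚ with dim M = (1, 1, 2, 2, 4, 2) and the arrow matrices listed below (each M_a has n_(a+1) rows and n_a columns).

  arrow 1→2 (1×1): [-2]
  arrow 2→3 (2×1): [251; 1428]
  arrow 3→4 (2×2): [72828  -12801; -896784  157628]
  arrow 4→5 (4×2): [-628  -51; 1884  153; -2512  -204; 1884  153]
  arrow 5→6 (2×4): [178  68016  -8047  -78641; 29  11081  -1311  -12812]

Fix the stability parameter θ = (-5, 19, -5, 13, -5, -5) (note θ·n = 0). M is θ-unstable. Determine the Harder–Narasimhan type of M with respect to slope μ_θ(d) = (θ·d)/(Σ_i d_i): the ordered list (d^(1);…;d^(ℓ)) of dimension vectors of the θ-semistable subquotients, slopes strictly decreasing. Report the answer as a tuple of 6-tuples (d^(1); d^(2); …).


Interval decomposition of M: I[1,3], I[3,4], I[4,6], I[5,5]^2, I[5,6].
HN type (ℓ=4): μ^(1)=13; μ^(2)=7; μ^(3)=1; μ^(4)=-5

((0, 0, 0, 1, 0, 0); (0, 1, 1, 0, 0, 0); (0, 0, 0, 1, 1, 1); (1, 0, 1, 0, 3, 1))


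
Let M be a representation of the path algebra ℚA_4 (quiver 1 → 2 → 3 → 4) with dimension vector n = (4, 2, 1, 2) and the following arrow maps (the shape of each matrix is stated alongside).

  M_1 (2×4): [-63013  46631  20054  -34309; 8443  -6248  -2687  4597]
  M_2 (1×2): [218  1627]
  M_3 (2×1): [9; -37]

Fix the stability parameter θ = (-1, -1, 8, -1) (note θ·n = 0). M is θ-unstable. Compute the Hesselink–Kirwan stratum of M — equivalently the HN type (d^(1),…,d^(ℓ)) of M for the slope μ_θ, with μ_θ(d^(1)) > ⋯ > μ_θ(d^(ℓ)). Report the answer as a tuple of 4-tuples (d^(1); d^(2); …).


Via rank(M_{q-1}∘⋯∘M_p): M ≅ I[1,1]^2, I[1,2], I[1,4], I[4,4].
μ_θ-semistable layers: μ^(1)=7/2; μ^(2)=-1

((0, 0, 1, 1); (4, 2, 0, 1))


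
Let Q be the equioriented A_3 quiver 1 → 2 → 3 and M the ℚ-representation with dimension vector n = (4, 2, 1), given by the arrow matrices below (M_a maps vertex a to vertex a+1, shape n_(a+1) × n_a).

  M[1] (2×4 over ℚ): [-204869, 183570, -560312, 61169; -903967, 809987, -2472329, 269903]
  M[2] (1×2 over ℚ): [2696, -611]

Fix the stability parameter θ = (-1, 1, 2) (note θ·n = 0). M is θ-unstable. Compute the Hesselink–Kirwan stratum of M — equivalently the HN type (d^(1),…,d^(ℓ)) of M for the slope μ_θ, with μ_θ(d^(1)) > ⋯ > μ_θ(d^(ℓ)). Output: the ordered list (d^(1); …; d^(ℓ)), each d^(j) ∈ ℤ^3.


Barcode: M ≅ I[1,1]^2, I[1,2], I[1,3]. HN layers by μ_θ (3 steps, strictly decreasing):
  μ^(1)=2; μ^(2)=1; μ^(3)=-1

((0, 0, 1); (0, 2, 0); (4, 0, 0))


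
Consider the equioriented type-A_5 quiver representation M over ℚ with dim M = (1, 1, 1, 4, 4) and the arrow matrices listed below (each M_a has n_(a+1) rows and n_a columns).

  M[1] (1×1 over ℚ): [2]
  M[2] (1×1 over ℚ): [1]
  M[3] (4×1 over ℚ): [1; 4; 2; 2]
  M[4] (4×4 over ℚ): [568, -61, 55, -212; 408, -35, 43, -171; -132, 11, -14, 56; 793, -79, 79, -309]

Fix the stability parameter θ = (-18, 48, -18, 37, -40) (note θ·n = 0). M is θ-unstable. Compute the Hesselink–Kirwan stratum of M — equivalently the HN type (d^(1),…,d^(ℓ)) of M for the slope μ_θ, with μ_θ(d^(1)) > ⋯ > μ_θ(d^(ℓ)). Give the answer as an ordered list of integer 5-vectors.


Interval decomposition of M: I[1,5], I[4,5]^3.
HN type (ℓ=3): μ^(1)=27/4; μ^(2)=-3/2; μ^(3)=-18

((0, 1, 1, 1, 1); (0, 0, 0, 3, 3); (1, 0, 0, 0, 0))


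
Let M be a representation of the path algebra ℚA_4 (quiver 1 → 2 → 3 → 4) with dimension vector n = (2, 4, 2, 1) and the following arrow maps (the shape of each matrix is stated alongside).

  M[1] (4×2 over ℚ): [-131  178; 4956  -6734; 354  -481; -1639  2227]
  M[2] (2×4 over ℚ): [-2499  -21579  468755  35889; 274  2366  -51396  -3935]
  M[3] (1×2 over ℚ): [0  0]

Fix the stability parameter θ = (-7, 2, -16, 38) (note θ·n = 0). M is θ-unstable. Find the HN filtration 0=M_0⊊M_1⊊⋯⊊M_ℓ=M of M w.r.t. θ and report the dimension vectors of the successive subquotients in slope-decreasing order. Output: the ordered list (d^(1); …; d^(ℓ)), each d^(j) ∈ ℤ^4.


Via rank(M_{q-1}∘⋯∘M_p): M ≅ I[1,2], I[1,3], I[2,2], I[2,3], I[4,4].
μ_θ-semistable layers: μ^(1)=38; μ^(2)=2; μ^(3)=-7

((0, 0, 0, 1); (0, 2, 0, 0); (2, 2, 2, 0))


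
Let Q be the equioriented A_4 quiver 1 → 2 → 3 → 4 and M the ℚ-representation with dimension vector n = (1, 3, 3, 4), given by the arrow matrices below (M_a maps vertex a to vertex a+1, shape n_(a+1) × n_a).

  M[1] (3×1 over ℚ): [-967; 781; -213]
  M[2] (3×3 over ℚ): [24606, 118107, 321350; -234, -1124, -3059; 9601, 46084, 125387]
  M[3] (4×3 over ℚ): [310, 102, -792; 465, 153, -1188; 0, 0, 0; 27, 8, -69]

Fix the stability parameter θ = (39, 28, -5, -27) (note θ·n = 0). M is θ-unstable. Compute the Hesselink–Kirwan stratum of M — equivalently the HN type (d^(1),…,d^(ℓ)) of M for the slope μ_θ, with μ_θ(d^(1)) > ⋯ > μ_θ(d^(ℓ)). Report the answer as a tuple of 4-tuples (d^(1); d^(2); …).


Interval decomposition of M: I[1,4], I[2,3], I[2,4], I[4,4]^2.
HN type (ℓ=4): μ^(1)=23/2; μ^(2)=35/4; μ^(3)=-4/3; μ^(4)=-27

((0, 1, 1, 0); (1, 1, 1, 1); (0, 1, 1, 1); (0, 0, 0, 2))


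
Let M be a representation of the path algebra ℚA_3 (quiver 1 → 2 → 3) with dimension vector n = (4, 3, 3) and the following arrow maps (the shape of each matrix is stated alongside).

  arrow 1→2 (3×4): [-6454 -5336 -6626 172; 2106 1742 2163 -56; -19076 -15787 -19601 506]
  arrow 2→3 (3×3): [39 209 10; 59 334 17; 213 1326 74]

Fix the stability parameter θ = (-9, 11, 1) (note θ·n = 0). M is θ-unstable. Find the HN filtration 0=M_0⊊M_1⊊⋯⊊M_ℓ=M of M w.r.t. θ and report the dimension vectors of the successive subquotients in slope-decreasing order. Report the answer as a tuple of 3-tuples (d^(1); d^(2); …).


Interval decomposition of M: I[1,1], I[1,3]^3.
HN type (ℓ=2): μ^(1)=6; μ^(2)=-9

((0, 3, 3); (4, 0, 0))


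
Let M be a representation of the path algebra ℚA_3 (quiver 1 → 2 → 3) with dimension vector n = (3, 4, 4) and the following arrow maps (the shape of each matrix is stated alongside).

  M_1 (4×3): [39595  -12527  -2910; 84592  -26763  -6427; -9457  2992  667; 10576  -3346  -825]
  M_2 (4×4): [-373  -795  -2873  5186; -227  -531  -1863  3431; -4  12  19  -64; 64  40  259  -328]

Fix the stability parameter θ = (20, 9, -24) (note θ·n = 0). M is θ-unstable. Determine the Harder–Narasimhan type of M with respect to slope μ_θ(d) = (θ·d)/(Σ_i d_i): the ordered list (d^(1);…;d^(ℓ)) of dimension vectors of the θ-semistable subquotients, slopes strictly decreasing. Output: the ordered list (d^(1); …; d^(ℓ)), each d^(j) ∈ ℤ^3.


Barcode: M ≅ I[1,2], I[1,3]^2, I[2,3], I[3,3]. HN layers by μ_θ (4 steps, strictly decreasing):
  μ^(1)=29/2; μ^(2)=5/3; μ^(3)=-15/2; μ^(4)=-24

((1, 1, 0); (2, 2, 2); (0, 1, 1); (0, 0, 1))


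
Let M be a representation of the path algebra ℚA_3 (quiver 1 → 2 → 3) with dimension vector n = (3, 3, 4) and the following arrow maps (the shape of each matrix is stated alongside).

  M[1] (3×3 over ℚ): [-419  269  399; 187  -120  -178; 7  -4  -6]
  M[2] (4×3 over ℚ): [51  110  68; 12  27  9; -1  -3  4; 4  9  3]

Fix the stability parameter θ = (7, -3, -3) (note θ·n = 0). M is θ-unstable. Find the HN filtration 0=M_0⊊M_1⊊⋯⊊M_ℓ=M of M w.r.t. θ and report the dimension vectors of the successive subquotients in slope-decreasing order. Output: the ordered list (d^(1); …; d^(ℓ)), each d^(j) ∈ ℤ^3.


Via rank(M_{q-1}∘⋯∘M_p): M ≅ I[1,1], I[1,3]^2, I[2,3], I[3,3].
μ_θ-semistable layers: μ^(1)=7; μ^(2)=1/3; μ^(3)=-3

((1, 0, 0); (2, 2, 2); (0, 1, 2))


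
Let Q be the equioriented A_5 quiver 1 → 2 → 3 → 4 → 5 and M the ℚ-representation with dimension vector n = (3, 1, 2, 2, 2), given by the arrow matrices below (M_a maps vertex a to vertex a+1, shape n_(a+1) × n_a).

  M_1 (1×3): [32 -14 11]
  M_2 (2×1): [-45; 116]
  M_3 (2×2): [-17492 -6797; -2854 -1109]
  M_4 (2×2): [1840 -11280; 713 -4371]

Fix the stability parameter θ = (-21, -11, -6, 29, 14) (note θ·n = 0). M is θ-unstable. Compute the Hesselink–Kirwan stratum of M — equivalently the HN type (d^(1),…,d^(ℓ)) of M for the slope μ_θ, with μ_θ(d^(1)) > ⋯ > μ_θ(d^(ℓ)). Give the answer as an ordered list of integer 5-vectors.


Interval decomposition of M: I[1,1]^2, I[1,5], I[3,4], I[5,5].
HN type (ℓ=6): μ^(1)=29; μ^(2)=43/2; μ^(3)=14; μ^(4)=-6; μ^(5)=-11; μ^(6)=-21

((0, 0, 0, 1, 0); (0, 0, 0, 1, 1); (0, 0, 0, 0, 1); (0, 0, 2, 0, 0); (0, 1, 0, 0, 0); (3, 0, 0, 0, 0))


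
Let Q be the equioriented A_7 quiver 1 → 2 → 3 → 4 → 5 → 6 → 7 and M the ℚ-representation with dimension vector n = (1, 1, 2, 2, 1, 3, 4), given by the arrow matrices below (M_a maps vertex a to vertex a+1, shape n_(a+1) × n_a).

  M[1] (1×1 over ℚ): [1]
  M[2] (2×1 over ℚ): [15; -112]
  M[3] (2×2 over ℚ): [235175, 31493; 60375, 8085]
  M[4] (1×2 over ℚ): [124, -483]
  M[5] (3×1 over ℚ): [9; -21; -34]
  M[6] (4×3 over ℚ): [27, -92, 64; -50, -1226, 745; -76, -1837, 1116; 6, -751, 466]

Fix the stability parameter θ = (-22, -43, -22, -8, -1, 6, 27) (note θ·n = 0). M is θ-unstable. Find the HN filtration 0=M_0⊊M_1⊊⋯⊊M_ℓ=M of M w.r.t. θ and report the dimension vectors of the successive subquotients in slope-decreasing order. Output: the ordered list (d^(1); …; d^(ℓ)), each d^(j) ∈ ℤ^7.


Interval decomposition of M: I[1,7], I[3,3], I[4,4], I[6,7]^2, I[7,7].
HN type (ℓ=6): μ^(1)=27; μ^(2)=6; μ^(3)=-1; μ^(4)=-8; μ^(5)=-22; μ^(6)=-65/2

((0, 0, 0, 0, 0, 0, 4); (0, 0, 0, 0, 0, 3, 0); (0, 0, 0, 0, 1, 0, 0); (0, 0, 0, 2, 0, 0, 0); (0, 0, 2, 0, 0, 0, 0); (1, 1, 0, 0, 0, 0, 0))


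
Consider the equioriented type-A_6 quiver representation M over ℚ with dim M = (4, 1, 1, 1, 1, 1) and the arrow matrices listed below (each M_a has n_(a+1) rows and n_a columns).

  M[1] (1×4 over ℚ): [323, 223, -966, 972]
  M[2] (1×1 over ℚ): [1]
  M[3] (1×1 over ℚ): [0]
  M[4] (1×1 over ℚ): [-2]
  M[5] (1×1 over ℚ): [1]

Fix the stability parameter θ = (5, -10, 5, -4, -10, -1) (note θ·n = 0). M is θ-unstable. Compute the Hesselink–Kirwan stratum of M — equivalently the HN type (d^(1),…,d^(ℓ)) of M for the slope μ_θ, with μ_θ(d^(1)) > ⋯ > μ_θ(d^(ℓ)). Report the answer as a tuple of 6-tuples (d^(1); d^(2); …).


Barcode: M ≅ I[1,1]^3, I[1,3], I[4,6]. HN layers by μ_θ (4 steps, strictly decreasing):
  μ^(1)=5; μ^(2)=-1; μ^(3)=-5/2; μ^(4)=-7

((3, 0, 1, 0, 0, 0); (0, 0, 0, 0, 0, 1); (1, 1, 0, 0, 0, 0); (0, 0, 0, 1, 1, 0))


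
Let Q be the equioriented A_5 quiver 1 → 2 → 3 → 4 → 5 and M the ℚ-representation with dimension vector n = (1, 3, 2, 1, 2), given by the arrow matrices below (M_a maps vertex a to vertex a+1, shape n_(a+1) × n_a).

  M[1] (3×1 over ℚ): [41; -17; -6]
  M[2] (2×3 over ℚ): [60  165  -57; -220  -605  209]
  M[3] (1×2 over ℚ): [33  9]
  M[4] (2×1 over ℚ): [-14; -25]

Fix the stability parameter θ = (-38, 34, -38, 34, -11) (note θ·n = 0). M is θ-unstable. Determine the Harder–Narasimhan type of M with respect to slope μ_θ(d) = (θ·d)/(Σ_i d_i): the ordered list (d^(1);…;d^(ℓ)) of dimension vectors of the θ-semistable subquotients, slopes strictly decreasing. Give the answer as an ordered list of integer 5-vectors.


Barcode: M ≅ I[1,3], I[2,2]^2, I[3,5], I[5,5]. HN layers by μ_θ (5 steps, strictly decreasing):
  μ^(1)=34; μ^(2)=23/2; μ^(3)=-2; μ^(4)=-11; μ^(5)=-38

((0, 2, 0, 0, 0); (0, 0, 0, 1, 1); (0, 1, 1, 0, 0); (0, 0, 0, 0, 1); (1, 0, 1, 0, 0))


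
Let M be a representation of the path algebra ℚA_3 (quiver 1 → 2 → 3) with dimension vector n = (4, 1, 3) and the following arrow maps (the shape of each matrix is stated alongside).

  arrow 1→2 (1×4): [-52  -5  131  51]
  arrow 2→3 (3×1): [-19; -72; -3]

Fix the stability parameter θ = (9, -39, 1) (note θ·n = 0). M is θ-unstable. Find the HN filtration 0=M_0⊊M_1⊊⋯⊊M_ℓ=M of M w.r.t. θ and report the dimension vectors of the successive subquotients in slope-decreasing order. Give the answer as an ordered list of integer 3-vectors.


Via rank(M_{q-1}∘⋯∘M_p): M ≅ I[1,1]^3, I[1,3], I[3,3]^2.
μ_θ-semistable layers: μ^(1)=9; μ^(2)=1; μ^(3)=-15

((3, 0, 0); (0, 0, 3); (1, 1, 0))


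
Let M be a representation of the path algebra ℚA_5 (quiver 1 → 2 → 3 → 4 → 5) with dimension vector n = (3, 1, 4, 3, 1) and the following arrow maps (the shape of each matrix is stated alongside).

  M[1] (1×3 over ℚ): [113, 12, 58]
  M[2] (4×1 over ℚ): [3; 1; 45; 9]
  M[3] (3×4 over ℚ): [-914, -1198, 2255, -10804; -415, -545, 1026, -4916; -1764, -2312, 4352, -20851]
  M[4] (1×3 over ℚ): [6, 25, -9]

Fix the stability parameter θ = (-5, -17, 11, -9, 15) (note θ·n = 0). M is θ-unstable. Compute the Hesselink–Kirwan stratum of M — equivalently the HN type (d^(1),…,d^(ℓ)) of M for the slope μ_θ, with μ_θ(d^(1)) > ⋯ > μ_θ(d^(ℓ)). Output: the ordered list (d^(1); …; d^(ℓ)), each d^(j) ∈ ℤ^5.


Via rank(M_{q-1}∘⋯∘M_p): M ≅ I[1,1]^2, I[1,5], I[3,3], I[3,4]^2.
μ_θ-semistable layers: μ^(1)=15; μ^(2)=11; μ^(3)=1; μ^(4)=-5; μ^(5)=-11

((0, 0, 0, 0, 1); (0, 0, 1, 0, 0); (0, 0, 3, 3, 0); (2, 0, 0, 0, 0); (1, 1, 0, 0, 0))


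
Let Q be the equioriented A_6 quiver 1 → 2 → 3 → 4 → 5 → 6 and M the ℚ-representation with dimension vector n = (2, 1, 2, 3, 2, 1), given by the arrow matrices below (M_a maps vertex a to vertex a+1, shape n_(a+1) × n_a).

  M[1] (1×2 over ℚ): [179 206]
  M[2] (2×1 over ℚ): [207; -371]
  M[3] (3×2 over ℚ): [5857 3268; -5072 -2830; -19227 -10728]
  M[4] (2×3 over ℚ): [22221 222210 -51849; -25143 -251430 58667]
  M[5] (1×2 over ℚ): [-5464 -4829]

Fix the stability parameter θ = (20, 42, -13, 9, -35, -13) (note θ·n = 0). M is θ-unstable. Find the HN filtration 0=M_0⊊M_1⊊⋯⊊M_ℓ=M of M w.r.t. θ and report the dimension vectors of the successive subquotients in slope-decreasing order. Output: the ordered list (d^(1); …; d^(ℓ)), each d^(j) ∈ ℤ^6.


Interval decomposition of M: I[1,1], I[1,4], I[3,4], I[4,6], I[5,5].
HN type (ℓ=5): μ^(1)=20; μ^(2)=29/2; μ^(3)=9; μ^(4)=-13; μ^(5)=-35

((1, 0, 0, 0, 0, 0); (1, 1, 1, 1, 0, 0); (0, 0, 0, 1, 0, 0); (0, 0, 1, 1, 1, 1); (0, 0, 0, 0, 1, 0))


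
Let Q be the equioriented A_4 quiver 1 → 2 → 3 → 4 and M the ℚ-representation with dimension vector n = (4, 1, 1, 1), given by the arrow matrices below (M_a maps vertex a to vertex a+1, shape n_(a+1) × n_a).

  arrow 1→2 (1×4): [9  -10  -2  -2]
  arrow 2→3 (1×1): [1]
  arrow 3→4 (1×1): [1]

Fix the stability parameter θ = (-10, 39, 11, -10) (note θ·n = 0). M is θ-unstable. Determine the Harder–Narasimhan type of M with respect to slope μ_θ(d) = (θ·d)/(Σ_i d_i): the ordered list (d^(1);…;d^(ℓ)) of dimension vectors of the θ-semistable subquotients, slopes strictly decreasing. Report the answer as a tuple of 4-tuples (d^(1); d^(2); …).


Via rank(M_{q-1}∘⋯∘M_p): M ≅ I[1,1]^3, I[1,4].
μ_θ-semistable layers: μ^(1)=40/3; μ^(2)=-10

((0, 1, 1, 1); (4, 0, 0, 0))


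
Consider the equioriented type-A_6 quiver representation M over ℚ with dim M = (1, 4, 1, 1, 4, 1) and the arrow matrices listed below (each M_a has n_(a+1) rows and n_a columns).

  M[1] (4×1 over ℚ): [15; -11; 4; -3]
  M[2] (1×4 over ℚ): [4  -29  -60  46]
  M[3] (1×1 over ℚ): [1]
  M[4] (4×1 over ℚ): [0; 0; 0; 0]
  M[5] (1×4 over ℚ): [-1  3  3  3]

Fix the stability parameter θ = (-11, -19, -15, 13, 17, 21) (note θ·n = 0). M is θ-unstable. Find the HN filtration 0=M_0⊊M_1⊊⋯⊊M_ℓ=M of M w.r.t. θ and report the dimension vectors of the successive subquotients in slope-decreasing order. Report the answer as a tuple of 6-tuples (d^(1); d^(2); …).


Via rank(M_{q-1}∘⋯∘M_p): M ≅ I[1,4], I[2,2]^3, I[5,5]^3, I[5,6].
μ_θ-semistable layers: μ^(1)=21; μ^(2)=17; μ^(3)=13; μ^(4)=-15; μ^(5)=-19

((0, 0, 0, 0, 0, 1); (0, 0, 0, 0, 4, 0); (0, 0, 0, 1, 0, 0); (1, 1, 1, 0, 0, 0); (0, 3, 0, 0, 0, 0))


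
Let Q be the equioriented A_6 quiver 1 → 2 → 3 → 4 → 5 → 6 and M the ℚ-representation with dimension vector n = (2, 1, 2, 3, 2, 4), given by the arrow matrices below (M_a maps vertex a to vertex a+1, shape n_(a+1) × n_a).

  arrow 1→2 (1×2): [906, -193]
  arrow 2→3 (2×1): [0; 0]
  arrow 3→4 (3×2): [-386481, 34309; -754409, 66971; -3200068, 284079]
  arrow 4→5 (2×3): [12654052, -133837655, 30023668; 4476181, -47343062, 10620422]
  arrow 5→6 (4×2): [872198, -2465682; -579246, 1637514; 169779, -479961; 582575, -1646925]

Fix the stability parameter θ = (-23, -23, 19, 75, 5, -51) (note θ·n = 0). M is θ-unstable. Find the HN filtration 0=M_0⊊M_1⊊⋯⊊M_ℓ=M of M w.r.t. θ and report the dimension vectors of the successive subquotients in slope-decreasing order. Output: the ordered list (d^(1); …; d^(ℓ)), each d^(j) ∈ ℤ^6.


Interval decomposition of M: I[1,1], I[1,2], I[3,4], I[3,5], I[4,6], I[6,6]^3.
HN type (ℓ=6): μ^(1)=75; μ^(2)=40; μ^(3)=19; μ^(4)=29/3; μ^(5)=-23; μ^(6)=-51

((0, 0, 0, 1, 0, 0); (0, 0, 0, 1, 1, 0); (0, 0, 2, 0, 0, 0); (0, 0, 0, 1, 1, 1); (2, 1, 0, 0, 0, 0); (0, 0, 0, 0, 0, 3))


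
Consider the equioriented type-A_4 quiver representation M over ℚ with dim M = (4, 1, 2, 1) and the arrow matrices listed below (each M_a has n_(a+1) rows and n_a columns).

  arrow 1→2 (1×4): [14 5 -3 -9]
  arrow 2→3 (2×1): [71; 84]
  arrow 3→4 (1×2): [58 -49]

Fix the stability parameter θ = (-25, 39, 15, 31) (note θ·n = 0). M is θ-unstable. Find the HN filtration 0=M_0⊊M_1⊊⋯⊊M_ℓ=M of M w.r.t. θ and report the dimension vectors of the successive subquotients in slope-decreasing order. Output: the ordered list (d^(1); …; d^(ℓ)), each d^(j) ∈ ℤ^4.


Via rank(M_{q-1}∘⋯∘M_p): M ≅ I[1,1]^3, I[1,4], I[3,3].
μ_θ-semistable layers: μ^(1)=31; μ^(2)=27; μ^(3)=15; μ^(4)=-25

((0, 0, 0, 1); (0, 1, 1, 0); (0, 0, 1, 0); (4, 0, 0, 0))


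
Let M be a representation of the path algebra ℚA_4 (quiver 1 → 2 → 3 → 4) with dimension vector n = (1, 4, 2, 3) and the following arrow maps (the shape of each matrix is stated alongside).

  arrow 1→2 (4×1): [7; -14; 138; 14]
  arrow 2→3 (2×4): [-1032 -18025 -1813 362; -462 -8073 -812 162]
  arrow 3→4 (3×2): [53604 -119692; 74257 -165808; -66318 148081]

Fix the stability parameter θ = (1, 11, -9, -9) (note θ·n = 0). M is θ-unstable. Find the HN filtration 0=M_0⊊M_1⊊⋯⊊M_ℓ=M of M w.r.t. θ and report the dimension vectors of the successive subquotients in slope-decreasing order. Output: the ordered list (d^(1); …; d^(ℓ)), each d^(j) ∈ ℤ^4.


Via rank(M_{q-1}∘⋯∘M_p): M ≅ I[1,2], I[2,2], I[2,4]^2, I[4,4].
μ_θ-semistable layers: μ^(1)=11; μ^(2)=1; μ^(3)=-7/3; μ^(4)=-9

((0, 2, 0, 0); (1, 0, 0, 0); (0, 2, 2, 2); (0, 0, 0, 1))


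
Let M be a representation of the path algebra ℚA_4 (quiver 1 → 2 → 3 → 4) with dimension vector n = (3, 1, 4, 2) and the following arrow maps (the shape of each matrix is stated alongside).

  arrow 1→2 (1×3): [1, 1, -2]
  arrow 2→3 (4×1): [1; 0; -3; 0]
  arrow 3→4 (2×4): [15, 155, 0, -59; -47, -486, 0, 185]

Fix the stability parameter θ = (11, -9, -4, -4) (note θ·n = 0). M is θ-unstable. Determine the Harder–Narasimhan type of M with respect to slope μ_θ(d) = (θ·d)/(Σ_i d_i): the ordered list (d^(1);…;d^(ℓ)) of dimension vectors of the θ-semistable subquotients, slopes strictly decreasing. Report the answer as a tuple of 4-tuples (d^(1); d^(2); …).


Interval decomposition of M: I[1,1]^2, I[1,4], I[3,3]^2, I[3,4].
HN type (ℓ=3): μ^(1)=11; μ^(2)=-3/2; μ^(3)=-4

((2, 0, 0, 0); (1, 1, 1, 1); (0, 0, 3, 1))


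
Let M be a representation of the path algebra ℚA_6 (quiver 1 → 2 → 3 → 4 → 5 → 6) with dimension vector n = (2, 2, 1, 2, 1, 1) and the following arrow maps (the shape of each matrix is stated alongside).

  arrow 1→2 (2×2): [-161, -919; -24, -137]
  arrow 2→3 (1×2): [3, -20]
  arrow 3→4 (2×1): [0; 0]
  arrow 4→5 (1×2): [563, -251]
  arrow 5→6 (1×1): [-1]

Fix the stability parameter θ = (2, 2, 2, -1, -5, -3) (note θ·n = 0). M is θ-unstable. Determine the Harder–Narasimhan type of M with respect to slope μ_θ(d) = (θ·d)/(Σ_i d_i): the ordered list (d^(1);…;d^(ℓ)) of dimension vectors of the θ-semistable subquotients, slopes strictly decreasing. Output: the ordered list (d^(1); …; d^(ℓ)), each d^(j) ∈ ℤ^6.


Interval decomposition of M: I[1,2], I[1,3], I[4,4], I[4,6].
HN type (ℓ=3): μ^(1)=2; μ^(2)=-1; μ^(3)=-3

((2, 2, 1, 0, 0, 0); (0, 0, 0, 1, 0, 0); (0, 0, 0, 1, 1, 1))


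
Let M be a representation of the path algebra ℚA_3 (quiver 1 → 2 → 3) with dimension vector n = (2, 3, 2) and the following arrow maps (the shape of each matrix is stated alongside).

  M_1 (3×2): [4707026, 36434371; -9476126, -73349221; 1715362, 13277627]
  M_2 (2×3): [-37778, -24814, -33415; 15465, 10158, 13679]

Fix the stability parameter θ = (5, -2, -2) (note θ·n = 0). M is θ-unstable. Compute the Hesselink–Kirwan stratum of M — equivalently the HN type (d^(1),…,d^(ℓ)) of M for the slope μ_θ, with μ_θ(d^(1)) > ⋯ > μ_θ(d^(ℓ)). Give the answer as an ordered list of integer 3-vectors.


Interval decomposition of M: I[1,1], I[1,3], I[2,2], I[2,3].
HN type (ℓ=3): μ^(1)=5; μ^(2)=1/3; μ^(3)=-2

((1, 0, 0); (1, 1, 1); (0, 2, 1))


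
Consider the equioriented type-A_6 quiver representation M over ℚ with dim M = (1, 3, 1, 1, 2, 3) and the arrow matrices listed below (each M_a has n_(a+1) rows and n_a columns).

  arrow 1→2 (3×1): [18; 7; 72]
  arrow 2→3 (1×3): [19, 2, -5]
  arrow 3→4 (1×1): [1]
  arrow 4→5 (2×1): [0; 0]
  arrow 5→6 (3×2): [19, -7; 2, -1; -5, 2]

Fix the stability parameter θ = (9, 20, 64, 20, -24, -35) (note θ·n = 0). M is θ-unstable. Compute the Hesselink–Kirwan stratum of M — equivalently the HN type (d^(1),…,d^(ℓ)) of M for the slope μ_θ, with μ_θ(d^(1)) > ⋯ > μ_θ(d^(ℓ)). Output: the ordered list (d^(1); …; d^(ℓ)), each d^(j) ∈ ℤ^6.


Interval decomposition of M: I[1,4], I[2,2]^2, I[5,6]^2, I[6,6].
HN type (ℓ=5): μ^(1)=42; μ^(2)=20; μ^(3)=9; μ^(4)=-59/2; μ^(5)=-35

((0, 0, 1, 1, 0, 0); (0, 3, 0, 0, 0, 0); (1, 0, 0, 0, 0, 0); (0, 0, 0, 0, 2, 2); (0, 0, 0, 0, 0, 1))


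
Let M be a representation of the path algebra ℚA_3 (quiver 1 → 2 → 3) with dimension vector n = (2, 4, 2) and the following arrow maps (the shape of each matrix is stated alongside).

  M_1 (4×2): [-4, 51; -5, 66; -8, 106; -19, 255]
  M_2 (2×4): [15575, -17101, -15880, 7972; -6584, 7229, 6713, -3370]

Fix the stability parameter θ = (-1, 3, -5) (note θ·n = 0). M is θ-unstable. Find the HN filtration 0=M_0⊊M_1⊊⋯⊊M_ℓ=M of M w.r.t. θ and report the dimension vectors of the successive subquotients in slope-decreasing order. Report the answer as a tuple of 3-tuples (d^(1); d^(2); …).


Interval decomposition of M: I[1,3]^2, I[2,2]^2.
HN type (ℓ=2): μ^(1)=3; μ^(2)=-1

((0, 2, 0); (2, 2, 2))


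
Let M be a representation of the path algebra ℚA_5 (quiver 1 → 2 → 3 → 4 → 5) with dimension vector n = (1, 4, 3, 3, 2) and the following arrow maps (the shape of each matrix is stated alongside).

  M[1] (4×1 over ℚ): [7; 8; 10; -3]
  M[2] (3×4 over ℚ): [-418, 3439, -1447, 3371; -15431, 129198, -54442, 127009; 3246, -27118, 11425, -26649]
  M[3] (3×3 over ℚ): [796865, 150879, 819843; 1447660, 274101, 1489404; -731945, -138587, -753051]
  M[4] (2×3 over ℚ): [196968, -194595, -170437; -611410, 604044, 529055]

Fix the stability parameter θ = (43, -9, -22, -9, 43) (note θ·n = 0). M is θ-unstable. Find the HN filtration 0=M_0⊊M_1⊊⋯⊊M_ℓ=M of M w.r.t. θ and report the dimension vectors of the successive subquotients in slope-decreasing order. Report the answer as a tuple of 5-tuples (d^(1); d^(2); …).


Via rank(M_{q-1}∘⋯∘M_p): M ≅ I[1,3], I[2,2], I[2,5]^2, I[4,4].
μ_θ-semistable layers: μ^(1)=43; μ^(2)=4; μ^(3)=-9; μ^(4)=-31/2

((0, 0, 0, 0, 2); (1, 1, 1, 0, 0); (0, 1, 0, 3, 0); (0, 2, 2, 0, 0))


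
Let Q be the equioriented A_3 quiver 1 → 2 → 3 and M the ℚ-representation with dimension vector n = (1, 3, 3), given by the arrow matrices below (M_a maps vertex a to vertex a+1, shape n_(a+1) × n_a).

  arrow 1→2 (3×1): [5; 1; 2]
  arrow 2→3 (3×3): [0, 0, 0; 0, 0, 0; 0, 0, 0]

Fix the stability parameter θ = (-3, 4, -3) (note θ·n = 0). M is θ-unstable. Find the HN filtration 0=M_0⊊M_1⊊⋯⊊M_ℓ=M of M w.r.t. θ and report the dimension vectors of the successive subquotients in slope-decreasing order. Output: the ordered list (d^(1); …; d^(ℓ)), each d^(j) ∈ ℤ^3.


Interval decomposition of M: I[1,2], I[2,2]^2, I[3,3]^3.
HN type (ℓ=2): μ^(1)=4; μ^(2)=-3

((0, 3, 0); (1, 0, 3))


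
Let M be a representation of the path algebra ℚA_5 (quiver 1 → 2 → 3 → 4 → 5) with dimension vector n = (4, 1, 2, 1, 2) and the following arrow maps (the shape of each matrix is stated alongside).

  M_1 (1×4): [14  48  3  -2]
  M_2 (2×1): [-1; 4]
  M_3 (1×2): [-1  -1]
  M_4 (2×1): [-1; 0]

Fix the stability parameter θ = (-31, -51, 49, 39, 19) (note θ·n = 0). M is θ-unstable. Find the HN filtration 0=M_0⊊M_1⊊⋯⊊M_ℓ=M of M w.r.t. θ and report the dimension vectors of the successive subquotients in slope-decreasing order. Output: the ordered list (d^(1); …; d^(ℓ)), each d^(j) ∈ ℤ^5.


Via rank(M_{q-1}∘⋯∘M_p): M ≅ I[1,1]^3, I[1,5], I[3,3], I[5,5].
μ_θ-semistable layers: μ^(1)=49; μ^(2)=107/3; μ^(3)=19; μ^(4)=-31; μ^(5)=-41

((0, 0, 1, 0, 0); (0, 0, 1, 1, 1); (0, 0, 0, 0, 1); (3, 0, 0, 0, 0); (1, 1, 0, 0, 0))


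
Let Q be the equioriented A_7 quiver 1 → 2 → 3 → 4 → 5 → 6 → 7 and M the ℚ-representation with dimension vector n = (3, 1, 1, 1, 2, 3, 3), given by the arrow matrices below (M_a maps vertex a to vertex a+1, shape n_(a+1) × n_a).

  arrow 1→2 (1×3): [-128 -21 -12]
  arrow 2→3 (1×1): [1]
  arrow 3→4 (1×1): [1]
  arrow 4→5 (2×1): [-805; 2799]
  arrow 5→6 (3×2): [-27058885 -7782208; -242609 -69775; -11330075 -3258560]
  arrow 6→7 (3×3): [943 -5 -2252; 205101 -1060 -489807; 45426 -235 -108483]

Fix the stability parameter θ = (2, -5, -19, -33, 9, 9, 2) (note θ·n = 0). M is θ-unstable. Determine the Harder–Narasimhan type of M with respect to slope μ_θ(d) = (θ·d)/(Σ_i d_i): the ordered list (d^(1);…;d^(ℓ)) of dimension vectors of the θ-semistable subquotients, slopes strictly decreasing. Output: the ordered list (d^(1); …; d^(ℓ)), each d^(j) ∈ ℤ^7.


Via rank(M_{q-1}∘⋯∘M_p): M ≅ I[1,1]^2, I[1,7], I[5,6], I[6,7], I[7,7].
μ_θ-semistable layers: μ^(1)=9; μ^(2)=20/3; μ^(3)=11/2; μ^(4)=2; μ^(5)=-55/4

((0, 0, 0, 0, 1, 1, 0); (0, 0, 0, 0, 1, 1, 1); (0, 0, 0, 0, 0, 1, 1); (2, 0, 0, 0, 0, 0, 1); (1, 1, 1, 1, 0, 0, 0))


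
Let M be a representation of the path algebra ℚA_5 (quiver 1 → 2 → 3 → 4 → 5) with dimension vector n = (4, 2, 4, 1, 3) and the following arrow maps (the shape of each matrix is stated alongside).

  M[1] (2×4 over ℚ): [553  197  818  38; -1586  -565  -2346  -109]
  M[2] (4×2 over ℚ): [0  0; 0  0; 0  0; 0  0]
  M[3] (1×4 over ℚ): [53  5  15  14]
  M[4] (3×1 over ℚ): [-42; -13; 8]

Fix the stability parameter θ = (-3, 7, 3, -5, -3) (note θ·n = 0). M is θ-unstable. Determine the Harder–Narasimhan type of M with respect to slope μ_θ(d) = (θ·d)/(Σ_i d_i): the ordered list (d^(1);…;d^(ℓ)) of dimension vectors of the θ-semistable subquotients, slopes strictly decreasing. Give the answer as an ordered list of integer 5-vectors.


Barcode: M ≅ I[1,1]^2, I[1,2]^2, I[3,3]^3, I[3,5], I[5,5]^2. HN layers by μ_θ (4 steps, strictly decreasing):
  μ^(1)=7; μ^(2)=3; μ^(3)=-5/3; μ^(4)=-3

((0, 2, 0, 0, 0); (0, 0, 3, 0, 0); (0, 0, 1, 1, 1); (4, 0, 0, 0, 2))


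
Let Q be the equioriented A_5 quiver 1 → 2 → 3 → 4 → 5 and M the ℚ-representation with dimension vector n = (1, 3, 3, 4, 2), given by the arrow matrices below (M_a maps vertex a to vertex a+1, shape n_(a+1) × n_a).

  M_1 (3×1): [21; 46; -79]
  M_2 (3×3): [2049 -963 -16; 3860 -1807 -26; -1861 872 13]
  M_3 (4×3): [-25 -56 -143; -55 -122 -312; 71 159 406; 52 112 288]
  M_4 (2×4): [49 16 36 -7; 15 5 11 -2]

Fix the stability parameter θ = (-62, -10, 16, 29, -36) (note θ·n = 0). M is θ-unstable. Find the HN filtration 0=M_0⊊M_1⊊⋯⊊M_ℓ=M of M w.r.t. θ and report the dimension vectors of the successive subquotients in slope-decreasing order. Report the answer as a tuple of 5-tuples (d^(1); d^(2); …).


Barcode: M ≅ I[1,5], I[2,4], I[2,5], I[4,4]. HN layers by μ_θ (5 steps, strictly decreasing):
  μ^(1)=29; μ^(2)=16; μ^(3)=3; μ^(4)=-10; μ^(5)=-62

((0, 0, 0, 2, 0); (0, 0, 1, 0, 0); (0, 0, 2, 2, 2); (0, 3, 0, 0, 0); (1, 0, 0, 0, 0))


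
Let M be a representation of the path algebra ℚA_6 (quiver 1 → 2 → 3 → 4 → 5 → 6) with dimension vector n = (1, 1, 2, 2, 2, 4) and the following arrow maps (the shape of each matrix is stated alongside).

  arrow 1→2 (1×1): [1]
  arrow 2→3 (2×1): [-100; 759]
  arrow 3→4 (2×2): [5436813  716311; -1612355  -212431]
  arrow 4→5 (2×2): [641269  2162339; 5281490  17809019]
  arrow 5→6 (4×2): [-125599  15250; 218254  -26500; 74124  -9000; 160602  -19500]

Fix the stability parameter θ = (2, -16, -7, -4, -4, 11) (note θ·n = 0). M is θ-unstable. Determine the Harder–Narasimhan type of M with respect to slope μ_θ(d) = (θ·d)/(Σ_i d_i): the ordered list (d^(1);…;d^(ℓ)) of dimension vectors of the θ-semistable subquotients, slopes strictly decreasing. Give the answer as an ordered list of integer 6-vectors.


Interval decomposition of M: I[1,5], I[3,6], I[6,6]^3.
HN type (ℓ=3): μ^(1)=11; μ^(2)=-4; μ^(3)=-7

((0, 0, 0, 0, 0, 4); (0, 0, 0, 2, 2, 0); (1, 1, 2, 0, 0, 0))


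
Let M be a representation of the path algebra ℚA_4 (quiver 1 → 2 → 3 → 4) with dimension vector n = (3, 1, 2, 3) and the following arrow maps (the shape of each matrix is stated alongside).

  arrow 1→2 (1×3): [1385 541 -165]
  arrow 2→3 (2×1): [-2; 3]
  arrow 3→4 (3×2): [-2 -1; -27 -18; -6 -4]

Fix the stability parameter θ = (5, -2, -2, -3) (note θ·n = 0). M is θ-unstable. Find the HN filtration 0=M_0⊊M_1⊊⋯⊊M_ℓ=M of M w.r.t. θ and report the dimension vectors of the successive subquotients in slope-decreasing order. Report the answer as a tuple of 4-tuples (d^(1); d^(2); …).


Interval decomposition of M: I[1,1]^2, I[1,4], I[3,4], I[4,4].
HN type (ℓ=4): μ^(1)=5; μ^(2)=-1/2; μ^(3)=-5/2; μ^(4)=-3

((2, 0, 0, 0); (1, 1, 1, 1); (0, 0, 1, 1); (0, 0, 0, 1))


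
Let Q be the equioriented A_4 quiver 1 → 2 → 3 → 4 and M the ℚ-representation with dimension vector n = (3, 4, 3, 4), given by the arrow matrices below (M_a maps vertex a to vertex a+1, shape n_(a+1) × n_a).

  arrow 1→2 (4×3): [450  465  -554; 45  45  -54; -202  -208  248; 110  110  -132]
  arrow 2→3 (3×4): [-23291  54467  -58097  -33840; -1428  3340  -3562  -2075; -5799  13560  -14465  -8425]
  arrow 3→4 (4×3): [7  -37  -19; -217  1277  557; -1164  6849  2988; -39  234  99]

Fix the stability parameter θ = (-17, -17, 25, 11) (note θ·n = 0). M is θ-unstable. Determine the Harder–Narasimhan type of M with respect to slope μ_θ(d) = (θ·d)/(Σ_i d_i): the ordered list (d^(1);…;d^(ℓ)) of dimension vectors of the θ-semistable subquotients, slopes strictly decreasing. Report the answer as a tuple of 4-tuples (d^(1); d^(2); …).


Interval decomposition of M: I[1,1], I[1,3], I[1,4], I[2,2], I[2,4], I[4,4]^2.
HN type (ℓ=4): μ^(1)=25; μ^(2)=18; μ^(3)=11; μ^(4)=-17

((0, 0, 1, 0); (0, 0, 2, 2); (0, 0, 0, 2); (3, 4, 0, 0))


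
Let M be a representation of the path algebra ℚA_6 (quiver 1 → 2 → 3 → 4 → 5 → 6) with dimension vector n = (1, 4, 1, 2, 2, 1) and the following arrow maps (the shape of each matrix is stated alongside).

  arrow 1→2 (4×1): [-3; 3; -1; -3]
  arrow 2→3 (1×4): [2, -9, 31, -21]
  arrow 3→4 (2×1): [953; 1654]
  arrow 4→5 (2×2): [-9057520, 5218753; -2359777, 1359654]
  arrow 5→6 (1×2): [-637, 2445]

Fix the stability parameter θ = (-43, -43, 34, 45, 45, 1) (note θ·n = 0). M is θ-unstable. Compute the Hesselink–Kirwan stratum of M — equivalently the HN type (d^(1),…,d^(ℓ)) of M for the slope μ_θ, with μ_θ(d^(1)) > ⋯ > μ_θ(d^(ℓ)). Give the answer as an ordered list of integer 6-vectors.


Barcode: M ≅ I[1,6], I[2,2]^3, I[4,5]. HN layers by μ_θ (3 steps, strictly decreasing):
  μ^(1)=45; μ^(2)=125/4; μ^(3)=-43

((0, 0, 0, 1, 1, 0); (0, 0, 1, 1, 1, 1); (1, 4, 0, 0, 0, 0))


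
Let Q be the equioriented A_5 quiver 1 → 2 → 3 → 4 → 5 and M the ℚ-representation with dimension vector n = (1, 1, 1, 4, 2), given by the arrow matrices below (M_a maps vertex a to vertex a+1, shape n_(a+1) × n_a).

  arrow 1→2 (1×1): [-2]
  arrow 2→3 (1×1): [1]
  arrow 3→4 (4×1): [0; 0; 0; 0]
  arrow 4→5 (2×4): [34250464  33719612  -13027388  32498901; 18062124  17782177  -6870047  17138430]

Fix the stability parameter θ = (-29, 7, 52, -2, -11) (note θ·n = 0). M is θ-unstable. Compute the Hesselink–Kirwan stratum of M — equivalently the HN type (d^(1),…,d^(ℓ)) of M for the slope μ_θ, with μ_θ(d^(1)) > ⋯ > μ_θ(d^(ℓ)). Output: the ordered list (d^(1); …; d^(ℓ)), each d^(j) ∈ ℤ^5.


Barcode: M ≅ I[1,3], I[4,4]^2, I[4,5]^2. HN layers by μ_θ (5 steps, strictly decreasing):
  μ^(1)=52; μ^(2)=7; μ^(3)=-2; μ^(4)=-13/2; μ^(5)=-29

((0, 0, 1, 0, 0); (0, 1, 0, 0, 0); (0, 0, 0, 2, 0); (0, 0, 0, 2, 2); (1, 0, 0, 0, 0))


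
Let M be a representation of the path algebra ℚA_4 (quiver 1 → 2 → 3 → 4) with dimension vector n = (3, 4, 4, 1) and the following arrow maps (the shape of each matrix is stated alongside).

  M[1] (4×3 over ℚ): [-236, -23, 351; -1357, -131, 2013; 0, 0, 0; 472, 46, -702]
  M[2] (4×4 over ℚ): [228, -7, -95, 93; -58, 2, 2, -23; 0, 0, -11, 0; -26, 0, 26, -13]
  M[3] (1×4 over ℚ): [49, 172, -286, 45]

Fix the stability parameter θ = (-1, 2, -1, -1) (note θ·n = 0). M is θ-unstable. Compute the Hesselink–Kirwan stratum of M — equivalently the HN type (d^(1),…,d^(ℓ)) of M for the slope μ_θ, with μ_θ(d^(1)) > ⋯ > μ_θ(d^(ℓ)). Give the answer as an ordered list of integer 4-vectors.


Via rank(M_{q-1}∘⋯∘M_p): M ≅ I[1,1], I[1,2], I[1,4], I[2,3]^2, I[3,3].
μ_θ-semistable layers: μ^(1)=2; μ^(2)=1/2; μ^(3)=0; μ^(4)=-1

((0, 1, 0, 0); (0, 2, 2, 0); (0, 1, 1, 1); (3, 0, 1, 0))


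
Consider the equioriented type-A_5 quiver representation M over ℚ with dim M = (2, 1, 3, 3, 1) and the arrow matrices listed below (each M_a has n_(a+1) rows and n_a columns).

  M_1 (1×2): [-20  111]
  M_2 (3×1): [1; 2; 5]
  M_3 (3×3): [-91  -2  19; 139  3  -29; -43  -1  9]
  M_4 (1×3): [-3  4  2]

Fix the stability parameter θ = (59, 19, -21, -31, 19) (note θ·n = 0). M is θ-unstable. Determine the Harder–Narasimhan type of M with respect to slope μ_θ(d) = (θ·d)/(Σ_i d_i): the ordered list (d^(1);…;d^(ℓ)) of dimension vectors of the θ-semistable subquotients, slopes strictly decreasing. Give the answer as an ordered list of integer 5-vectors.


Barcode: M ≅ I[1,1], I[1,3], I[3,4], I[3,5], I[4,4]. HN layers by μ_θ (4 steps, strictly decreasing):
  μ^(1)=59; μ^(2)=19; μ^(3)=-26; μ^(4)=-31

((1, 0, 0, 0, 0); (1, 1, 1, 0, 1); (0, 0, 2, 2, 0); (0, 0, 0, 1, 0))


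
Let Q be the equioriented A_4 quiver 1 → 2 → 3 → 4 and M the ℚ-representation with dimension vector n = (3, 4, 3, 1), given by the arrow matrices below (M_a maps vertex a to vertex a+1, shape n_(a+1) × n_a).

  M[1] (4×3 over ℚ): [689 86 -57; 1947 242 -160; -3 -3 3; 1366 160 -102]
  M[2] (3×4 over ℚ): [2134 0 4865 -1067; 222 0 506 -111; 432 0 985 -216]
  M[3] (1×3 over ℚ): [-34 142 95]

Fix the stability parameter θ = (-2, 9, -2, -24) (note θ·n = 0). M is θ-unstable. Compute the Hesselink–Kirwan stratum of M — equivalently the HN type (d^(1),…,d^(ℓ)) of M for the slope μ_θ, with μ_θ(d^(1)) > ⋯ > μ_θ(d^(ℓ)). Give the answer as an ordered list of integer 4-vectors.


Interval decomposition of M: I[1,2]^2, I[1,4], I[2,3], I[3,3].
HN type (ℓ=4): μ^(1)=9; μ^(2)=7/2; μ^(3)=-2; μ^(4)=-19/4

((0, 2, 0, 0); (0, 1, 1, 0); (2, 0, 1, 0); (1, 1, 1, 1))


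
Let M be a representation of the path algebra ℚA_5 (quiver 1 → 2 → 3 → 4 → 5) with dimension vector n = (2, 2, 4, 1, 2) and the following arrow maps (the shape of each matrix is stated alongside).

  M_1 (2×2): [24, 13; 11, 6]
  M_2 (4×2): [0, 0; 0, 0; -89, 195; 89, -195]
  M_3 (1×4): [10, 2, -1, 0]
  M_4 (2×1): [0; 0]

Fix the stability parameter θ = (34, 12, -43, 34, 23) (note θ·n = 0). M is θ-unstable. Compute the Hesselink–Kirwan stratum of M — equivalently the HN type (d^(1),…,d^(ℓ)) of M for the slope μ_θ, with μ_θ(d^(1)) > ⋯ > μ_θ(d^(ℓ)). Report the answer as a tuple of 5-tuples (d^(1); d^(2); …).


Interval decomposition of M: I[1,2], I[1,4], I[3,3]^3, I[5,5]^2.
HN type (ℓ=4): μ^(1)=34; μ^(2)=23; μ^(3)=1; μ^(4)=-43

((0, 0, 0, 1, 0); (1, 1, 0, 0, 2); (1, 1, 1, 0, 0); (0, 0, 3, 0, 0))


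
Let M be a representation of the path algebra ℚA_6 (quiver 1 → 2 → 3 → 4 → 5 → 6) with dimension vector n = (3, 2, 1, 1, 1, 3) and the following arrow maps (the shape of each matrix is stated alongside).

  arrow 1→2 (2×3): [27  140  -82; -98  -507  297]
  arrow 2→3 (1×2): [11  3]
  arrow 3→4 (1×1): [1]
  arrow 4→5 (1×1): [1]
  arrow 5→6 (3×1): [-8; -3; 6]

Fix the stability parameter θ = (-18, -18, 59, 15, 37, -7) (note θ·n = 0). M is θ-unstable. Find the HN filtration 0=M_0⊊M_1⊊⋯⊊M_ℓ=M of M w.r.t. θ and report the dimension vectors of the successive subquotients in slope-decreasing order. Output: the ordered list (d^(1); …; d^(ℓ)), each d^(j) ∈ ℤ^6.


Via rank(M_{q-1}∘⋯∘M_p): M ≅ I[1,1], I[1,2], I[1,6], I[6,6]^2.
μ_θ-semistable layers: μ^(1)=26; μ^(2)=-7; μ^(3)=-18

((0, 0, 1, 1, 1, 1); (0, 0, 0, 0, 0, 2); (3, 2, 0, 0, 0, 0))
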